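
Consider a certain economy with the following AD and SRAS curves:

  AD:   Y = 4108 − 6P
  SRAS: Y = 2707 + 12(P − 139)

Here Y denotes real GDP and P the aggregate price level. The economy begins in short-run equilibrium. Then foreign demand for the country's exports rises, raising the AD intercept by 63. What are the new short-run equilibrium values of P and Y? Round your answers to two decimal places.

This is a positive demand shock: AD shifts right.
New AD: Y = 4171 − 6P.
SRAS can be written Y = 1039 + 12P.
Set AD = SRAS: 4171 − 6P = 1039 + 12P, so 3132 = 18P and P = 174.00.
Substituting into AD, Y = 3127.00.

P = 174.00, Y = 3127.00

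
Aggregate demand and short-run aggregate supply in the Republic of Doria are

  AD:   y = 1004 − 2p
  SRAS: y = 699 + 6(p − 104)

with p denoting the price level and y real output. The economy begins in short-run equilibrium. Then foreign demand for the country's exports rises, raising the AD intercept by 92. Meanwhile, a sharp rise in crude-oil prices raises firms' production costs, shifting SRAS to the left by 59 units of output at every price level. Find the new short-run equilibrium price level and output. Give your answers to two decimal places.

p = 135.00, y = 826.00

After both shocks: AD is y = 1096 − 2p and SRAS is y = 16 + 6p.
Setting them equal: 1080 = 8p, so p = 135.00.
Substituting into AD, y = 826.00.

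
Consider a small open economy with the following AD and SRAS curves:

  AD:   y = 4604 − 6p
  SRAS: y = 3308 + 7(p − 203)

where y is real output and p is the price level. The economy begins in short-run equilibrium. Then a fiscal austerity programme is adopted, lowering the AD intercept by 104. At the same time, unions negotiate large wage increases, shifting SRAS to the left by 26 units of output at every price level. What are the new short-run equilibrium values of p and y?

p = 203, y = 3282

After both shocks: AD is y = 4500 − 6p and SRAS is y = 1861 + 7p.
Setting them equal: 2639 = 13p, so p = 203.
y = 4500 − 6·203 = 3282.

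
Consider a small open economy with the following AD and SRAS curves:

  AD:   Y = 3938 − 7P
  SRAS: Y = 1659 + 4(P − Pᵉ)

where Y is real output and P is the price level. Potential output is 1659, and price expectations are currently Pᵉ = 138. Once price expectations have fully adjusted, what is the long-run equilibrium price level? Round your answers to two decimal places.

Long-run P = 325.57

Short run: with Pᵉ = 138, SRAS is Y = 1107 + 4P. Setting AD = SRAS gives 2831 = 11P, so P = 257.36 and Y = 3938 − 7P = 2136.45.
Output 2136.45 is above potential 1659, so over time expected prices rise and SRAS shifts left until Y returns to 1659.
Long run: Y = 1659 on the AD curve gives 1659 = 3938 − 7P, so P = 325.57.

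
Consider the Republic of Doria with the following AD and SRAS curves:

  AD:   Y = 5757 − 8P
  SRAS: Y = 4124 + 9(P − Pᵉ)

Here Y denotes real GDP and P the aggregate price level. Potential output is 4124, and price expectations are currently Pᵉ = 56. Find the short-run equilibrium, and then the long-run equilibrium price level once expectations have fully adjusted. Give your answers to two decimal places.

Short run: with Pᵉ = 56, SRAS is Y = 3620 + 9P. Setting AD = SRAS gives 2137 = 17P, so P = 125.71 and Y = 5757 − 8P = 4751.35.
Output 4751.35 is above potential 4124, so over time expected prices rise and SRAS shifts left until Y returns to 4124.
Long run: Y = 4124 on the AD curve gives 4124 = 5757 − 8P, so P = 204.13.

Short run: P = 125.71, Y = 4751.35. Long run: P = 204.13.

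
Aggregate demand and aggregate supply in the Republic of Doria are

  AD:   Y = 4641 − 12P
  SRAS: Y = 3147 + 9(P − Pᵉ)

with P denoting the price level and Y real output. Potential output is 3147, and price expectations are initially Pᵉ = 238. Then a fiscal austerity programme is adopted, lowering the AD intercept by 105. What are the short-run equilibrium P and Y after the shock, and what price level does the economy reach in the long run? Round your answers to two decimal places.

AD shifts left: new AD is Y = 4536 − 12P. With Pᵉ = 238, SRAS is Y = 1005 + 9P.
Short run: 4536 − 12P = 1005 + 9P gives 3531 = 21P, so P = 168.14 and Y = 4536 − 12P = 2518.29.
Y = 2518.29 is below potential 3147; expectations adjust and SRAS shifts right until Y = 3147.
Long run: on the new AD curve, 3147 = 4536 − 12P gives P = 115.75.

Short run: P = 168.14, Y = 2518.29. Long run: P = 115.75.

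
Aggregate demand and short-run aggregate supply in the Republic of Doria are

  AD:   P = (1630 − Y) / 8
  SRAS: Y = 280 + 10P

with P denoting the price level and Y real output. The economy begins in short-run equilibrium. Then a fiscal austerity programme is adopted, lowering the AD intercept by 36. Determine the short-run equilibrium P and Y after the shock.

This is a negative demand shock: AD shifts left.
New AD: Y = 1594 − 8P.
Set AD = SRAS: 1594 − 8P = 280 + 10P, so 1314 = 18P and P = 73.
Y = 1594 − 8·73 = 1010.

P = 73, Y = 1010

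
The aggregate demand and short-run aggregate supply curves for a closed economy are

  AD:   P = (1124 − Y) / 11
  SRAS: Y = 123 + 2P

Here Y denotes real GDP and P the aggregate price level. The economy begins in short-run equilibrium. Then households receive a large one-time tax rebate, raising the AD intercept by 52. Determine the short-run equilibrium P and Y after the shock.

P = 81, Y = 285

This is a positive demand shock: AD shifts right.
New AD: Y = 1176 − 11P.
Set AD = SRAS: 1176 − 11P = 123 + 2P, so 1053 = 13P and P = 81.
Y = 1176 − 11·81 = 285.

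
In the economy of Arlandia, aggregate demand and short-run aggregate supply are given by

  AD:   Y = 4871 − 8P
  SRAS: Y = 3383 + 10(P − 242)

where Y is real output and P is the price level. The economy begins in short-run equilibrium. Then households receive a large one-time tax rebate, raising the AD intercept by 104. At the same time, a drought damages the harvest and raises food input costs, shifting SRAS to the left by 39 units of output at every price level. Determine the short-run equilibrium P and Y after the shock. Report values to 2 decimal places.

After both shocks: AD is Y = 4975 − 8P and SRAS is Y = 924 + 10P.
Setting them equal: 4051 = 18P, so P = 225.06.
Substituting into AD, Y = 3174.56.

P = 225.06, Y = 3174.56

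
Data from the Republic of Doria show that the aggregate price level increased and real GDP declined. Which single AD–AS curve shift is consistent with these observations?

P rose and Y fell. An AD shift moves P and Y in the same direction; an SRAS shift moves them in opposite directions.
Here P and Y moved in opposite directions, so the SRAS curve shifted.
Since Y fell, SRAS shifted left.

SRAS shifted left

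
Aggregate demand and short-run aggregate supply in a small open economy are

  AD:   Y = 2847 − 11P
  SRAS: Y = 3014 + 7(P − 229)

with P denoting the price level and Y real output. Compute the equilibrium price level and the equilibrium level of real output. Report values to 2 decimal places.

Write SRAS as Y = 3014 + 7P − 1603 = 1411 + 7P.
Set AD = SRAS: 2847 − 11P = 1411 + 7P, so 1436 = 18P and P = 79.78.
Substituting into AD, Y = 2847 − 11P = 1969.44.

P = 79.78, Y = 1969.44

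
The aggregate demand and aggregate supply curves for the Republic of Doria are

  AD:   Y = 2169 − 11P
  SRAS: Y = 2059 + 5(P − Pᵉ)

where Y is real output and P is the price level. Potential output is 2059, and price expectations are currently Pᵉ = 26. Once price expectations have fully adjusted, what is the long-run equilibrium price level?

Short run: with Pᵉ = 26, SRAS is Y = 1929 + 5P. Setting AD = SRAS gives 240 = 16P, so P = 15 and Y = 2169 − 11·15 = 2004.
Output 2004 is below potential 2059, so over time expected prices fall and SRAS shifts right until Y returns to 2059.
Long run: Y = 2059 on the AD curve gives 2059 = 2169 − 11P, so P = 10.

Long-run P = 10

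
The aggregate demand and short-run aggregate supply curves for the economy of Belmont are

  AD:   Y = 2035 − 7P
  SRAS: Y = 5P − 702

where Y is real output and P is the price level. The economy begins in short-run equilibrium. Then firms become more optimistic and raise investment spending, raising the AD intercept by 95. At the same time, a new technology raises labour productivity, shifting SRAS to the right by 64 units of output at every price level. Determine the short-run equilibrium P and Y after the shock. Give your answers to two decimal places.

After both shocks: AD is Y = 2130 − 7P and SRAS is Y = 5P − 638.
Setting them equal: 2768 = 12P, so P = 230.67.
Substituting into AD, Y = 515.33.

P = 230.67, Y = 515.33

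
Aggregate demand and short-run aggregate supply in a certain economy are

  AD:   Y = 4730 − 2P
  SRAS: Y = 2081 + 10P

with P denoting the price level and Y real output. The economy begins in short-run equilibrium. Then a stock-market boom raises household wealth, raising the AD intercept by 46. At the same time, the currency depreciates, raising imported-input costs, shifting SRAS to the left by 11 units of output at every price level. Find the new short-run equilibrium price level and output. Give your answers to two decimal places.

After both shocks: AD is Y = 4776 − 2P and SRAS is Y = 2070 + 10P.
Setting them equal: 2706 = 12P, so P = 225.50.
Substituting into AD, Y = 4325.00.

P = 225.50, Y = 4325.00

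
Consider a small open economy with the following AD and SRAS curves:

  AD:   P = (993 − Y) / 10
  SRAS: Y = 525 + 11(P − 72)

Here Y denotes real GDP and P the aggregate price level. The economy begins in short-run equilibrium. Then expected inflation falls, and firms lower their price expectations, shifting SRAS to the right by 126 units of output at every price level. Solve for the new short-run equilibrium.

P = 54, Y = 453

This is a positive supply shock: SRAS shifts right.
New SRAS: Y = 11P − 141.
Set AD = SRAS: 993 − 10P = 11P − 141, so 1134 = 21P and P = 54.
Y = 993 − 10·54 = 453.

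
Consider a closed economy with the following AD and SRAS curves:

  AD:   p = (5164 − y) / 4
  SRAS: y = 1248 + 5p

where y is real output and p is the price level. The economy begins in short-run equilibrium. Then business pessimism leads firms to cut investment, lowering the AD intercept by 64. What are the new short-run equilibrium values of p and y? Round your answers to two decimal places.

p = 428.00, y = 3388.00

This is a negative demand shock: AD shifts left.
New AD: y = 5100 − 4p.
Set AD = SRAS: 5100 − 4p = 1248 + 5p, so 3852 = 9p and p = 428.00.
Substituting into AD, y = 3388.00.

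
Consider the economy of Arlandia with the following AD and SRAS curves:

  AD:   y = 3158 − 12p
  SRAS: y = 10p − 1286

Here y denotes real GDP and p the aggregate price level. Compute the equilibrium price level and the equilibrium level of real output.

p = 202, y = 734

Set AD = SRAS: 3158 − 12p = 10p − 1286, so 4444 = 22p and p = 202.
Then y = 3158 − 12·202 = 734.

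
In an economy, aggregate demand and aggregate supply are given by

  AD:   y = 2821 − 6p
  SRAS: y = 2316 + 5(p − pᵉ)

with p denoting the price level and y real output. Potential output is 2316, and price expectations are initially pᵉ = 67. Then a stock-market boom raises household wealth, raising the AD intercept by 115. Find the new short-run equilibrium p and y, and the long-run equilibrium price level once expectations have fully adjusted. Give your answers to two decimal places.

Short run: p = 86.82, y = 2415.09. Long run: p = 103.33.

AD shifts right: new AD is y = 2936 − 6p. With pᵉ = 67, SRAS is y = 1981 + 5p.
Short run: 2936 − 6p = 1981 + 5p gives 955 = 11p, so p = 86.82 and y = 2936 − 6p = 2415.09.
y = 2415.09 is above potential 2316; expectations adjust and SRAS shifts left until y = 2316.
Long run: on the new AD curve, 2316 = 2936 − 6p gives p = 103.33.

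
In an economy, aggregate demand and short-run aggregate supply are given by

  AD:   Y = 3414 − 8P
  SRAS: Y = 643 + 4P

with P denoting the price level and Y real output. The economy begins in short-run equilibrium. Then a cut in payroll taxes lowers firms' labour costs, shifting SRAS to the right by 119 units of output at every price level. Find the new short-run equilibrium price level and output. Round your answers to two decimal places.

P = 221.00, Y = 1646.00

This is a positive supply shock: SRAS shifts right.
New SRAS: Y = 762 + 4P.
Set AD = SRAS: 3414 − 8P = 762 + 4P, so 2652 = 12P and P = 221.00.
Substituting into AD, Y = 1646.00.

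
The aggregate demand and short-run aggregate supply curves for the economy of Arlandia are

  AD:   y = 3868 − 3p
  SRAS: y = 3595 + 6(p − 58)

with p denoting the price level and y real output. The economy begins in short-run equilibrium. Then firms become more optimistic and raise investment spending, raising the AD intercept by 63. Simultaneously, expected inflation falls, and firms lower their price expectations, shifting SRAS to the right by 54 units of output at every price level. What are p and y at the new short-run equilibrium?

p = 70, y = 3721

After both shocks: AD is y = 3931 − 3p and SRAS is y = 3301 + 6p.
Setting them equal: 630 = 9p, so p = 70.
y = 3931 − 3·70 = 3721.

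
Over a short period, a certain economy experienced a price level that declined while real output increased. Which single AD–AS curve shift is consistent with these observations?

SRAS shifted right

P fell and Y rose. An AD shift moves P and Y in the same direction; an SRAS shift moves them in opposite directions.
Here P and Y moved in opposite directions, so the SRAS curve shifted.
Since Y rose, SRAS shifted right.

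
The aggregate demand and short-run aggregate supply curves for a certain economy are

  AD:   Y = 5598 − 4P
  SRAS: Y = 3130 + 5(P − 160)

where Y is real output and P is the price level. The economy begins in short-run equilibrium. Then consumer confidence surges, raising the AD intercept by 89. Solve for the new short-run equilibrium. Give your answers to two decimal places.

This is a positive demand shock: AD shifts right.
New AD: Y = 5687 − 4P.
SRAS can be written Y = 2330 + 5P.
Set AD = SRAS: 5687 − 4P = 2330 + 5P, so 3357 = 9P and P = 373.00.
Substituting into AD, Y = 4195.00.

P = 373.00, Y = 4195.00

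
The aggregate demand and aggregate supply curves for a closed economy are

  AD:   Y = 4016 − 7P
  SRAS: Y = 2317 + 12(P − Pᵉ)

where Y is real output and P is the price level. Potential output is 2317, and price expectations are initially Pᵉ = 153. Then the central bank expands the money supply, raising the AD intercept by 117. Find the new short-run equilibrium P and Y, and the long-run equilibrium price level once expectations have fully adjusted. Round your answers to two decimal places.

AD shifts right: new AD is Y = 4133 − 7P. With Pᵉ = 153, SRAS is Y = 481 + 12P.
Short run: 4133 − 7P = 481 + 12P gives 3652 = 19P, so P = 192.21 and Y = 4133 − 7P = 2787.53.
Y = 2787.53 is above potential 2317; expectations adjust and SRAS shifts left until Y = 2317.
Long run: on the new AD curve, 2317 = 4133 − 7P gives P = 259.43.

Short run: P = 192.21, Y = 2787.53. Long run: P = 259.43.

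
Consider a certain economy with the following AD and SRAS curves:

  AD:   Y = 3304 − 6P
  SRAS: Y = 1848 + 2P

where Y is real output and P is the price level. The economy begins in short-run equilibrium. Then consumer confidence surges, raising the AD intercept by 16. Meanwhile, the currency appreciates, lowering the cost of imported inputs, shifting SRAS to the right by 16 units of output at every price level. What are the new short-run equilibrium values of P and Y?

After both shocks: AD is Y = 3320 − 6P and SRAS is Y = 1864 + 2P.
Setting them equal: 1456 = 8P, so P = 182.
Y = 3320 − 6·182 = 2228.

P = 182, Y = 2228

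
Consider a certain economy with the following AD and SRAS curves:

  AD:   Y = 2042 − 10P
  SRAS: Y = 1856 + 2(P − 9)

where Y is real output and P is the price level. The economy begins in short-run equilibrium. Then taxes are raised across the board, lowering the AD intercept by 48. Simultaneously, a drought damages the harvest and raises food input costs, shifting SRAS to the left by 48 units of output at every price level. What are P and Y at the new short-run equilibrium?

P = 17, Y = 1824

After both shocks: AD is Y = 1994 − 10P and SRAS is Y = 1790 + 2P.
Setting them equal: 204 = 12P, so P = 17.
Y = 1994 − 10·17 = 1824.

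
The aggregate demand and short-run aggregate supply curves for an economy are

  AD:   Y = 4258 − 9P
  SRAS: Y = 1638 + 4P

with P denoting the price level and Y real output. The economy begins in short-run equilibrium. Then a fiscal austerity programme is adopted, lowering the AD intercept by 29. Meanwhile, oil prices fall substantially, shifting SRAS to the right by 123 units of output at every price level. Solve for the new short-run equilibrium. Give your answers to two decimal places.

After both shocks: AD is Y = 4229 − 9P and SRAS is Y = 1761 + 4P.
Setting them equal: 2468 = 13P, so P = 189.85.
Substituting into AD, Y = 2520.38.

P = 189.85, Y = 2520.38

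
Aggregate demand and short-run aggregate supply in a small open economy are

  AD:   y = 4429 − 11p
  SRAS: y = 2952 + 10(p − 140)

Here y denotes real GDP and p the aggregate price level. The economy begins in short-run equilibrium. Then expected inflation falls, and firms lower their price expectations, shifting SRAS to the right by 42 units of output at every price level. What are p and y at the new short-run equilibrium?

This is a positive supply shock: SRAS shifts right.
New SRAS: y = 1594 + 10p.
Set AD = SRAS: 4429 − 11p = 1594 + 10p, so 2835 = 21p and p = 135.
y = 4429 − 11·135 = 2944.

p = 135, y = 2944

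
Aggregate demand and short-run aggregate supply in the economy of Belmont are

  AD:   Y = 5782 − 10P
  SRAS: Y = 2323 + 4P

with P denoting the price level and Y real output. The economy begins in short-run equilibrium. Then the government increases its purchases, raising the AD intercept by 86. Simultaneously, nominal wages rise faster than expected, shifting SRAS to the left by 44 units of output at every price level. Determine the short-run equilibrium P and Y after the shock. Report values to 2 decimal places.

After both shocks: AD is Y = 5868 − 10P and SRAS is Y = 2279 + 4P.
Setting them equal: 3589 = 14P, so P = 256.36.
Substituting into AD, Y = 3304.43.

P = 256.36, Y = 3304.43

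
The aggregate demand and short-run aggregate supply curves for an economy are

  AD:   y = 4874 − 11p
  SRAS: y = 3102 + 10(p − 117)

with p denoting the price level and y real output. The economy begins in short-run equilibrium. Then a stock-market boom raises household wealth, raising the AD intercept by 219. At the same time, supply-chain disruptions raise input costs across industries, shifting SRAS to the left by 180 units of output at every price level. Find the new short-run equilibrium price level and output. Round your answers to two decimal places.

After both shocks: AD is y = 5093 − 11p and SRAS is y = 1752 + 10p.
Setting them equal: 3341 = 21p, so p = 159.10.
Substituting into AD, y = 3342.95.

p = 159.10, y = 3342.95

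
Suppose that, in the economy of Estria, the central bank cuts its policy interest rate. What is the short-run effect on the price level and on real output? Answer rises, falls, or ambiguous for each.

Price level: rises; output: rises

This is a positive demand shock: AD shifts right.
Moving along the upward-sloping SRAS curve, P rises and Y rises.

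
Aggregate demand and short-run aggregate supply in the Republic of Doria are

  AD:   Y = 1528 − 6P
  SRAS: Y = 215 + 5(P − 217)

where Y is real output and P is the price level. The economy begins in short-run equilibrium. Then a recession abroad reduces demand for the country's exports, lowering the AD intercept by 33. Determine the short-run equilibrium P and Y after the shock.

This is a negative demand shock: AD shifts left.
New AD: Y = 1495 − 6P.
SRAS can be written Y = 5P − 870.
Set AD = SRAS: 1495 − 6P = 5P − 870, so 2365 = 11P and P = 215.
Y = 1495 − 6·215 = 205.

P = 215, Y = 205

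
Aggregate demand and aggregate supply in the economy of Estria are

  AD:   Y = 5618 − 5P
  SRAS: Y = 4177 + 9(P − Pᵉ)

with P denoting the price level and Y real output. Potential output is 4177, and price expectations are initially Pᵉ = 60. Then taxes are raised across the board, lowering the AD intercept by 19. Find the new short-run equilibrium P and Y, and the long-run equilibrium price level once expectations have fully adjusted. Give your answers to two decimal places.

Short run: P = 140.14, Y = 4898.29. Long run: P = 284.40.

AD shifts left: new AD is Y = 5599 − 5P. With Pᵉ = 60, SRAS is Y = 3637 + 9P.
Short run: 5599 − 5P = 3637 + 9P gives 1962 = 14P, so P = 140.14 and Y = 5599 − 5P = 4898.29.
Y = 4898.29 is above potential 4177; expectations adjust and SRAS shifts left until Y = 4177.
Long run: on the new AD curve, 4177 = 5599 − 5P gives P = 284.40.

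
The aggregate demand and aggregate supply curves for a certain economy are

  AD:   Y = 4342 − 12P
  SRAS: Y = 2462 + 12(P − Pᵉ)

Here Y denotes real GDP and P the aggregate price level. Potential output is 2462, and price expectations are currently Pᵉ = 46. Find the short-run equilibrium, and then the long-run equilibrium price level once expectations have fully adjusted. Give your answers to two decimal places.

Short run: P = 101.33, Y = 3126.00. Long run: P = 156.67.

Short run: with Pᵉ = 46, SRAS is Y = 1910 + 12P. Setting AD = SRAS gives 2432 = 24P, so P = 101.33 and Y = 4342 − 12P = 3126.00.
Output 3126.00 is above potential 2462, so over time expected prices rise and SRAS shifts left until Y returns to 2462.
Long run: Y = 2462 on the AD curve gives 2462 = 4342 − 12P, so P = 156.67.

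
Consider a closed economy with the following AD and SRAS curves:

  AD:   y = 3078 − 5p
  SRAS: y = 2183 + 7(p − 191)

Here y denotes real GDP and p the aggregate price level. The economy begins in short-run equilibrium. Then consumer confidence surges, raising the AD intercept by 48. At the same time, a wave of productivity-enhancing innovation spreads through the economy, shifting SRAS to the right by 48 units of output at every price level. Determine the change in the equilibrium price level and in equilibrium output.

After both shocks: AD is y = 3126 − 5p and SRAS is y = 894 + 7p.
Setting them equal: 2232 = 12p, so p = 186.
y = 3126 − 5·186 = 2196.
Initially p = 186, y = 2148, so Δp = +0 and Δy = +48.

Δp = +0, Δy = +48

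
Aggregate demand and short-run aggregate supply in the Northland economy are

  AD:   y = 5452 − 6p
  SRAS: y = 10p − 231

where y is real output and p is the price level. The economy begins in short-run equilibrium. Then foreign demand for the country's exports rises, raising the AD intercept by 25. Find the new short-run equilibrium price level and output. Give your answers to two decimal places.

This is a positive demand shock: AD shifts right.
New AD: y = 5477 − 6p.
Set AD = SRAS: 5477 − 6p = 10p − 231, so 5708 = 16p and p = 356.75.
Substituting into AD, y = 3336.50.

p = 356.75, y = 3336.50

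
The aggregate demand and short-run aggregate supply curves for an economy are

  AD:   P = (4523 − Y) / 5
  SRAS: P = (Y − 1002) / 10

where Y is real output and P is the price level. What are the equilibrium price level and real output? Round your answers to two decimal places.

P = 234.73, Y = 3349.33

Rearrange AD to Y = 4523 − 5P.
Rearrange SRAS to Y = 1002 + 10P.
Set AD = SRAS: 4523 − 5P = 1002 + 10P, so 3521 = 15P and P = 234.73.
Substituting into AD, Y = 4523 − 5P = 3349.33.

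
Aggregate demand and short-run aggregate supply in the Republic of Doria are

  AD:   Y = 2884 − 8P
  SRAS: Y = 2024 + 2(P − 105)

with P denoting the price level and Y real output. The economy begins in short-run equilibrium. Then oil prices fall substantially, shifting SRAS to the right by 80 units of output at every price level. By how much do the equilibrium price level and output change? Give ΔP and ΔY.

ΔP = -8, ΔY = +64

This is a positive supply shock: SRAS shifts right.
New SRAS: Y = 1894 + 2P.
Set AD = SRAS: 2884 − 8P = 1894 + 2P, so 990 = 10P and P = 99.
Y = 2884 − 8·99 = 2092.
Initially P = 107, Y = 2028, so ΔP = -8 and ΔY = +64.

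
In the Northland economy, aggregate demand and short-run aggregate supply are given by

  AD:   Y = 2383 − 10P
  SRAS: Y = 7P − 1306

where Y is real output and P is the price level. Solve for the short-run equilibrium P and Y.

Set AD = SRAS: 2383 − 10P = 7P − 1306, so 3689 = 17P and P = 217.
Then Y = 2383 − 10·217 = 213.

P = 217, Y = 213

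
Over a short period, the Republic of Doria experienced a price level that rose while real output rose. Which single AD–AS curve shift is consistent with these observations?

AD shifted right

P rose and Y rose. An AD shift moves P and Y in the same direction; an SRAS shift moves them in opposite directions.
Here P and Y moved in the same direction, so the AD curve shifted.
Since Y rose, AD shifted right.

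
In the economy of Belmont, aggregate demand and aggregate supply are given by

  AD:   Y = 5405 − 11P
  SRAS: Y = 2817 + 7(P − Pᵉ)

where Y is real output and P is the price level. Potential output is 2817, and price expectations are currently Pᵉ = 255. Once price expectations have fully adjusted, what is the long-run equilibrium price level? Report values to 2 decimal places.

Short run: with Pᵉ = 255, SRAS is Y = 1032 + 7P. Setting AD = SRAS gives 4373 = 18P, so P = 242.94 and Y = 5405 − 11P = 2732.61.
Output 2732.61 is below potential 2817, so over time expected prices fall and SRAS shifts right until Y returns to 2817.
Long run: Y = 2817 on the AD curve gives 2817 = 5405 − 11P, so P = 235.27.

Long-run P = 235.27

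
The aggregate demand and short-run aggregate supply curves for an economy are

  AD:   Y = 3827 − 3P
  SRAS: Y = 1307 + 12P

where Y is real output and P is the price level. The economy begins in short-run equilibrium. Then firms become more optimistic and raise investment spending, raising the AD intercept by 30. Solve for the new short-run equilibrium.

P = 170, Y = 3347

This is a positive demand shock: AD shifts right.
New AD: Y = 3857 − 3P.
Set AD = SRAS: 3857 − 3P = 1307 + 12P, so 2550 = 15P and P = 170.
Y = 3857 − 3·170 = 3347.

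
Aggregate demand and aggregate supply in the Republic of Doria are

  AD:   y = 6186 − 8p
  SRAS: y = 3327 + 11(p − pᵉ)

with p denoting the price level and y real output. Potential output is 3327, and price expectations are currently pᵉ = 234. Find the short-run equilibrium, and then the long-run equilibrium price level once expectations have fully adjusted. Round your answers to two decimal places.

Short run: with pᵉ = 234, SRAS is y = 753 + 11p. Setting AD = SRAS gives 5433 = 19p, so p = 285.95 and y = 6186 − 8p = 3898.42.
Output 3898.42 is above potential 3327, so over time expected prices rise and SRAS shifts left until y returns to 3327.
Long run: y = 3327 on the AD curve gives 3327 = 6186 − 8p, so p = 357.38.

Short run: p = 285.95, y = 3898.42. Long run: p = 357.38.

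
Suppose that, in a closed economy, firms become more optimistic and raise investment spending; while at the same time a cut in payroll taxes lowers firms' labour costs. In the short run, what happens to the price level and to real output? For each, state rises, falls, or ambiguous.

The first event is a positive demand shock: AD shifts right, which by itself pushes P up and Y up.
The second is a favourable supply shock: SRAS shifts right, which by itself pushes P down and Y up.
The two shocks push P in opposite directions, so the effect on P is ambiguous. Both shocks push Y up, so Y rises.

Price level: ambiguous; output: rises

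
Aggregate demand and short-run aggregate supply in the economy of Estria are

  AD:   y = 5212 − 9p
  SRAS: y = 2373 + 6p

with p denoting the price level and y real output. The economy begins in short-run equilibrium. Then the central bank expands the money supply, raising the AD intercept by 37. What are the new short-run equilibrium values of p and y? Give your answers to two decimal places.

This is a positive demand shock: AD shifts right.
New AD: y = 5249 − 9p.
Set AD = SRAS: 5249 − 9p = 2373 + 6p, so 2876 = 15p and p = 191.73.
Substituting into AD, y = 3523.40.

p = 191.73, y = 3523.40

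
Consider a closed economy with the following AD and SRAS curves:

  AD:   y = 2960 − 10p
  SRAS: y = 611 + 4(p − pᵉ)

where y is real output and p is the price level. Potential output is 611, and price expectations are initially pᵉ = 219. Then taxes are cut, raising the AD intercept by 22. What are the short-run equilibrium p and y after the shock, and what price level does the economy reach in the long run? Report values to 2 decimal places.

AD shifts right: new AD is y = 2982 − 10p. With pᵉ = 219, SRAS is y = 4p − 265.
Short run: 2982 − 10p = 4p − 265 gives 3247 = 14p, so p = 231.93 and y = 2982 − 10p = 662.71.
y = 662.71 is above potential 611; expectations adjust and SRAS shifts left until y = 611.
Long run: on the new AD curve, 611 = 2982 − 10p gives p = 237.10.

Short run: p = 231.93, y = 662.71. Long run: p = 237.10.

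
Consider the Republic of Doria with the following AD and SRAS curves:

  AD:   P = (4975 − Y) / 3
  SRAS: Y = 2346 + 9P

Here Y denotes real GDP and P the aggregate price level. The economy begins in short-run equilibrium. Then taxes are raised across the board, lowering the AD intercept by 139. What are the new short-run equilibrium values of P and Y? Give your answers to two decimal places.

This is a negative demand shock: AD shifts left.
New AD: Y = 4836 − 3P.
Set AD = SRAS: 4836 − 3P = 2346 + 9P, so 2490 = 12P and P = 207.50.
Substituting into AD, Y = 4213.50.

P = 207.50, Y = 4213.50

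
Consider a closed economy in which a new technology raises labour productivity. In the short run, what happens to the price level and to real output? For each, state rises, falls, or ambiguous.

Price level: falls; output: rises

This is a favourable supply shock: SRAS shifts right.
Moving along the downward-sloping AD curve, P falls and Y rises.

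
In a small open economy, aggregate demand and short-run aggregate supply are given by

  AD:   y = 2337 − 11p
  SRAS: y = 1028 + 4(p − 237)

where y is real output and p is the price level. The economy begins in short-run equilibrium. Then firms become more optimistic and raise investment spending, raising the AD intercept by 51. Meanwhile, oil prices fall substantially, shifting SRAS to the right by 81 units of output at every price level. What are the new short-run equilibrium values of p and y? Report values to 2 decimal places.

p = 148.47, y = 754.87

After both shocks: AD is y = 2388 − 11p and SRAS is y = 161 + 4p.
Setting them equal: 2227 = 15p, so p = 148.47.
Substituting into AD, y = 754.87.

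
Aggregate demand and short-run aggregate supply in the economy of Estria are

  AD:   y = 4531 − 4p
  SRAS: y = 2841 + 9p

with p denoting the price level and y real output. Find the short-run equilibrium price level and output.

Set AD = SRAS: 4531 − 4p = 2841 + 9p, so 1690 = 13p and p = 130.
Then y = 4531 − 4·130 = 4011.

p = 130, y = 4011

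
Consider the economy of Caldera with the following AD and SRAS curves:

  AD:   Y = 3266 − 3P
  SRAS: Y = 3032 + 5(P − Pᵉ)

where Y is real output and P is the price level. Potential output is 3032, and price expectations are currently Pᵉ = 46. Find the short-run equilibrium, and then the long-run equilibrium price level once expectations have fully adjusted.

Short run: P = 58, Y = 3092. Long run: P = 78.

Short run: with Pᵉ = 46, SRAS is Y = 2802 + 5P. Setting AD = SRAS gives 464 = 8P, so P = 58 and Y = 3266 − 3·58 = 3092.
Output 3092 is above potential 3032, so over time expected prices rise and SRAS shifts left until Y returns to 3032.
Long run: Y = 3032 on the AD curve gives 3032 = 3266 − 3P, so P = 78.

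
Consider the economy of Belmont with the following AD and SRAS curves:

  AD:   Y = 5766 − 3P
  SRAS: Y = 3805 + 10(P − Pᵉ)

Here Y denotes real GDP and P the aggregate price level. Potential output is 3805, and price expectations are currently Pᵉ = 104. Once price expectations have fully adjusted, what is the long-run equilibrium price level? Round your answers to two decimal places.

Short run: with Pᵉ = 104, SRAS is Y = 2765 + 10P. Setting AD = SRAS gives 3001 = 13P, so P = 230.85 and Y = 5766 − 3P = 5073.46.
Output 5073.46 is above potential 3805, so over time expected prices rise and SRAS shifts left until Y returns to 3805.
Long run: Y = 3805 on the AD curve gives 3805 = 5766 − 3P, so P = 653.67.

Long-run P = 653.67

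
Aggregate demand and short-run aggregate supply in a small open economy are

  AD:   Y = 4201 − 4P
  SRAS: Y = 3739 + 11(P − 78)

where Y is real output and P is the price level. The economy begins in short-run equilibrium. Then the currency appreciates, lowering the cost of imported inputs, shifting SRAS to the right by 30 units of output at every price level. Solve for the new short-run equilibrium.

This is a positive supply shock: SRAS shifts right.
New SRAS: Y = 2911 + 11P.
Set AD = SRAS: 4201 − 4P = 2911 + 11P, so 1290 = 15P and P = 86.
Y = 4201 − 4·86 = 3857.

P = 86, Y = 3857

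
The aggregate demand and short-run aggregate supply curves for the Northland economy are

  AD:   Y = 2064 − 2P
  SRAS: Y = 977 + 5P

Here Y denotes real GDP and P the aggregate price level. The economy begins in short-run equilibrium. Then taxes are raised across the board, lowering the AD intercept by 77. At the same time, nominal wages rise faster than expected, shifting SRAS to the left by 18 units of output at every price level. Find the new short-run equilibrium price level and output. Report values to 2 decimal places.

P = 146.86, Y = 1693.29

After both shocks: AD is Y = 1987 − 2P and SRAS is Y = 959 + 5P.
Setting them equal: 1028 = 7P, so P = 146.86.
Substituting into AD, Y = 1693.29.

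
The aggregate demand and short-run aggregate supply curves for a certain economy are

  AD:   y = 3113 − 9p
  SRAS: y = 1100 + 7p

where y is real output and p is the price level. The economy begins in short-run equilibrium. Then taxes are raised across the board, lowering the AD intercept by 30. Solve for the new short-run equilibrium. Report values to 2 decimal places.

p = 123.94, y = 1967.56

This is a negative demand shock: AD shifts left.
New AD: y = 3083 − 9p.
Set AD = SRAS: 3083 − 9p = 1100 + 7p, so 1983 = 16p and p = 123.94.
Substituting into AD, y = 1967.56.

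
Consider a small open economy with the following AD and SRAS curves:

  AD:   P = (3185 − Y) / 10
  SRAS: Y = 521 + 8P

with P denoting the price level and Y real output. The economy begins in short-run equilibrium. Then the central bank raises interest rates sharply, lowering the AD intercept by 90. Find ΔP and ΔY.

This is a negative demand shock: AD shifts left.
New AD: Y = 3095 − 10P.
Set AD = SRAS: 3095 − 10P = 521 + 8P, so 2574 = 18P and P = 143.
Y = 3095 − 10·143 = 1665.
Initially P = 148, Y = 1705, so ΔP = -5 and ΔY = -40.

ΔP = -5, ΔY = -40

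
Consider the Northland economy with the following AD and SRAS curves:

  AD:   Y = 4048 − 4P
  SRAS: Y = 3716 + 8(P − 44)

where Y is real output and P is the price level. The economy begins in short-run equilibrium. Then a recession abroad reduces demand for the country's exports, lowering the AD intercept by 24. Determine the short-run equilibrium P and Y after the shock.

P = 55, Y = 3804

This is a negative demand shock: AD shifts left.
New AD: Y = 4024 − 4P.
SRAS can be written Y = 3364 + 8P.
Set AD = SRAS: 4024 − 4P = 3364 + 8P, so 660 = 12P and P = 55.
Y = 4024 − 4·55 = 3804.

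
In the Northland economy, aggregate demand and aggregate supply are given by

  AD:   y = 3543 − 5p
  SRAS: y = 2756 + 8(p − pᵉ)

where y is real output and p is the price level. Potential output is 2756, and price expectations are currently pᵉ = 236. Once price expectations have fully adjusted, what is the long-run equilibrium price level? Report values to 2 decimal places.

Long-run p = 157.40

Short run: with pᵉ = 236, SRAS is y = 868 + 8p. Setting AD = SRAS gives 2675 = 13p, so p = 205.77 and y = 3543 − 5p = 2514.15.
Output 2514.15 is below potential 2756, so over time expected prices fall and SRAS shifts right until y returns to 2756.
Long run: y = 2756 on the AD curve gives 2756 = 3543 − 5p, so p = 157.40.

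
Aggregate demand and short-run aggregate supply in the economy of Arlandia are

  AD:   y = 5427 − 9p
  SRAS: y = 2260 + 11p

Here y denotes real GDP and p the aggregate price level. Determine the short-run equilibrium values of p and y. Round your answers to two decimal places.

p = 158.35, y = 4001.85

Set AD = SRAS: 5427 − 9p = 2260 + 11p, so 3167 = 20p and p = 158.35.
Substituting into AD, y = 5427 − 9p = 4001.85.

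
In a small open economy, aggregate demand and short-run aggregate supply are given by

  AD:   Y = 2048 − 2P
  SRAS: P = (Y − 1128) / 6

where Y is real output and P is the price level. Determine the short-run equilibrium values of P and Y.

Rearrange SRAS to Y = 1128 + 6P.
Set AD = SRAS: 2048 − 2P = 1128 + 6P, so 920 = 8P and P = 115.
Then Y = 2048 − 2·115 = 1818.

P = 115, Y = 1818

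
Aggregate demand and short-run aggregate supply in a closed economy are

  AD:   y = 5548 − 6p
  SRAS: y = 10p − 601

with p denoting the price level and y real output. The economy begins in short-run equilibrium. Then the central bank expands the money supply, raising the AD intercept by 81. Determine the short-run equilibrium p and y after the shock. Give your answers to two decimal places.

This is a positive demand shock: AD shifts right.
New AD: y = 5629 − 6p.
Set AD = SRAS: 5629 − 6p = 10p − 601, so 6230 = 16p and p = 389.38.
Substituting into AD, y = 3292.75.

p = 389.38, y = 3292.75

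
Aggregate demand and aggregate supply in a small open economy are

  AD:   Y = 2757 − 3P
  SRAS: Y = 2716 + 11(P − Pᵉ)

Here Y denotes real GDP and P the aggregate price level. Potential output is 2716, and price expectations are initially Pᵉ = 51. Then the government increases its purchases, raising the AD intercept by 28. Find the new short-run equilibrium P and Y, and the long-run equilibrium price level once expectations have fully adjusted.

AD shifts right: new AD is Y = 2785 − 3P. With Pᵉ = 51, SRAS is Y = 2155 + 11P.
Short run: 2785 − 3P = 2155 + 11P gives 630 = 14P, so P = 45 and Y = 2785 − 3·45 = 2650.
Y = 2650 is below potential 2716; expectations adjust and SRAS shifts right until Y = 2716.
Long run: on the new AD curve, 2716 = 2785 − 3P gives P = 23.

Short run: P = 45, Y = 2650. Long run: P = 23.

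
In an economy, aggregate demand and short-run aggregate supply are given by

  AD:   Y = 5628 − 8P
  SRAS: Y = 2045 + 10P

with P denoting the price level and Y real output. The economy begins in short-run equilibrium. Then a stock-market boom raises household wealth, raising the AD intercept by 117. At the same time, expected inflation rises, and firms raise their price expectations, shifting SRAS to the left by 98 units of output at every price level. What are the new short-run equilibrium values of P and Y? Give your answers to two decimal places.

After both shocks: AD is Y = 5745 − 8P and SRAS is Y = 1947 + 10P.
Setting them equal: 3798 = 18P, so P = 211.00.
Substituting into AD, Y = 4057.00.

P = 211.00, Y = 4057.00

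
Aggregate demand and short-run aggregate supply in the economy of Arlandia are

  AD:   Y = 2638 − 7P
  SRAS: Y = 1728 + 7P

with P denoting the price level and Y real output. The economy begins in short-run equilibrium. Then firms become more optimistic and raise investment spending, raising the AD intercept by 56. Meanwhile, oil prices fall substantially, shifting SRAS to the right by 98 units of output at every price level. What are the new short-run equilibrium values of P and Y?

P = 62, Y = 2260

After both shocks: AD is Y = 2694 − 7P and SRAS is Y = 1826 + 7P.
Setting them equal: 868 = 14P, so P = 62.
Y = 2694 − 7·62 = 2260.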